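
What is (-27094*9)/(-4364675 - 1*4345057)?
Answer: 589/21038 ≈ 0.027997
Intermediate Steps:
(-27094*9)/(-4364675 - 1*4345057) = (-713*342)/(-4364675 - 4345057) = -243846/(-8709732) = -243846*(-1/8709732) = 589/21038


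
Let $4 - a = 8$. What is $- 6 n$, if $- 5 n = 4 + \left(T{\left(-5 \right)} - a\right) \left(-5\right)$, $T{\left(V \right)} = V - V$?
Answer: $- \frac{96}{5} \approx -19.2$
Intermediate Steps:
$T{\left(V \right)} = 0$
$a = -4$ ($a = 4 - 8 = -4$)
$n = \frac{16}{5}$ ($n = - \frac{4 + \left(0 - -4\right) \left(-5\right)}{5} = - \frac{4 + \left(0 + 4\right) \left(-5\right)}{5} = - \frac{4 + 4 \left(-5\right)}{5} = - \frac{4 - 20}{5} = \left(- \frac{1}{5}\right) \left(-16\right) = \frac{16}{5} \approx 3.2$)
$- 6 n = \left(-6\right) \frac{16}{5} = - \frac{96}{5}$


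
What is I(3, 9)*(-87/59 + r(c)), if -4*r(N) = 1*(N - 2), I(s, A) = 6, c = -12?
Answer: 717/59 ≈ 12.153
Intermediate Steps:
r(N) = ½ - N/4 (r(N) = -(N - 2)/4 = -(-2 + N)/4 = ½ - N/4)
I(3, 9)*(-87/59 + r(c)) = 6*(-87/59 + (½ - ¼*(-12))) = 6*(-87*1/59 + (½ + 3)) = 6*(-87/59 + 7/2) = 6*(239/118) = 717/59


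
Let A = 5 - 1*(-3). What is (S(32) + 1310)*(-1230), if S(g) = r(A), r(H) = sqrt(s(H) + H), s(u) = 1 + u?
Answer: -1611300 - 1230*sqrt(17) ≈ -1.6164e+6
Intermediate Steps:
A = 8 (A = 5 + 3 = 8)
r(H) = sqrt(1 + 2*H) (r(H) = sqrt((1 + H) + H) = sqrt(1 + 2*H))
S(g) = sqrt(17) (S(g) = sqrt(1 + 2*8) = sqrt(1 + 16) = sqrt(17))
(S(32) + 1310)*(-1230) = (sqrt(17) + 1310)*(-1230) = (1310 + sqrt(17))*(-1230) = -1611300 - 1230*sqrt(17)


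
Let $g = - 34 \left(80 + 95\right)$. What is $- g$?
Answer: $5950$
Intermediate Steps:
$g = -5950$ ($g = \left(-34\right) 175 = -5950$)
$- g = \left(-1\right) \left(-5950\right) = 5950$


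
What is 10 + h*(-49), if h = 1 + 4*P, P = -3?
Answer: 549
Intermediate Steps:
h = -11 (h = 1 + 4*(-3) = 1 - 12 = -11)
10 + h*(-49) = 10 - 11*(-49) = 10 + 539 = 549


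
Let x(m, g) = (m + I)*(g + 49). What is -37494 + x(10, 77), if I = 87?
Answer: -25272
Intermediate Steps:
x(m, g) = (49 + g)*(87 + m) (x(m, g) = (m + 87)*(g + 49) = (87 + m)*(49 + g) = (49 + g)*(87 + m))
-37494 + x(10, 77) = -37494 + (4263 + 49*10 + 87*77 + 77*10) = -37494 + (4263 + 490 + 6699 + 770) = -37494 + 12222 = -25272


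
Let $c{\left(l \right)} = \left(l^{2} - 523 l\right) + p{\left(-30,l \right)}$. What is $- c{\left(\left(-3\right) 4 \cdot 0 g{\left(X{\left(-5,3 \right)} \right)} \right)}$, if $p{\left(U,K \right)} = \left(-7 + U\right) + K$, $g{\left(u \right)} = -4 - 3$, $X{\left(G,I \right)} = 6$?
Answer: $37$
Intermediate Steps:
$g{\left(u \right)} = -7$ ($g{\left(u \right)} = -4 - 3 = -7$)
$p{\left(U,K \right)} = -7 + K + U$
$c{\left(l \right)} = -37 + l^{2} - 522 l$ ($c{\left(l \right)} = \left(l^{2} - 523 l\right) - \left(37 - l\right) = \left(l^{2} - 523 l\right) + \left(-37 + l\right) = -37 + l^{2} - 522 l$)
$- c{\left(\left(-3\right) 4 \cdot 0 g{\left(X{\left(-5,3 \right)} \right)} \right)} = - (-37 + \left(\left(-3\right) 4 \cdot 0 \left(-7\right)\right)^{2} - 522 \left(-3\right) 4 \cdot 0 \left(-7\right)) = - (-37 + \left(\left(-12\right) 0 \left(-7\right)\right)^{2} - 522 \left(-12\right) 0 \left(-7\right)) = - (-37 + \left(0 \left(-7\right)\right)^{2} - 522 \cdot 0 \left(-7\right)) = - (-37 + 0^{2} - 0) = - (-37 + 0 + 0) = \left(-1\right) \left(-37\right) = 37$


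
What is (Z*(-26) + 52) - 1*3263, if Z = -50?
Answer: -1911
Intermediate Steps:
(Z*(-26) + 52) - 1*3263 = (-50*(-26) + 52) - 1*3263 = (1300 + 52) - 3263 = 1352 - 3263 = -1911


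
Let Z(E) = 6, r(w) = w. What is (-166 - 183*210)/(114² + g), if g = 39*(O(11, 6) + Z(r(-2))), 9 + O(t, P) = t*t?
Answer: -19298/8799 ≈ -2.1932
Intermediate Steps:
O(t, P) = -9 + t² (O(t, P) = -9 + t*t = -9 + t²)
g = 4602 (g = 39*((-9 + 11²) + 6) = 39*((-9 + 121) + 6) = 39*(112 + 6) = 39*118 = 4602)
(-166 - 183*210)/(114² + g) = (-166 - 183*210)/(114² + 4602) = (-166 - 38430)/(12996 + 4602) = -38596/17598 = -38596*1/17598 = -19298/8799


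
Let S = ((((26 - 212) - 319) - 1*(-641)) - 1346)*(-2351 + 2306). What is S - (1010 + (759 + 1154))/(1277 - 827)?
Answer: 24499577/450 ≈ 54444.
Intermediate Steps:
S = 54450 (S = (((-186 - 319) + 641) - 1346)*(-45) = ((-505 + 641) - 1346)*(-45) = (136 - 1346)*(-45) = -1210*(-45) = 54450)
S - (1010 + (759 + 1154))/(1277 - 827) = 54450 - (1010 + (759 + 1154))/(1277 - 827) = 54450 - (1010 + 1913)/450 = 54450 - 2923/450 = 24499577/450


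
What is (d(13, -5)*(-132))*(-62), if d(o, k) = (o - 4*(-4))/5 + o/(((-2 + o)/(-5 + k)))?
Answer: -246264/5 ≈ -49253.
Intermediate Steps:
d(o, k) = 16/5 + o/5 + o*(-5 + k)/(-2 + o) (d(o, k) = (o + 16)*(⅕) + o/(((-2 + o)/(-5 + k))) = (16 + o)*(⅕) + o*((-5 + k)/(-2 + o)) = (16/5 + o/5) + o*(-5 + k)/(-2 + o) = 16/5 + o/5 + o*(-5 + k)/(-2 + o))
(d(13, -5)*(-132))*(-62) = (((-32 + 13² - 11*13 + 5*(-5)*13)/(5*(-2 + 13)))*(-132))*(-62) = (((⅕)*(-32 + 169 - 143 - 325)/11)*(-132))*(-62) = (((⅕)*(1/11)*(-331))*(-132))*(-62) = -331/55*(-132)*(-62) = (3972/5)*(-62) = -246264/5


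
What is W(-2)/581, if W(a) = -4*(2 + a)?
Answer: 0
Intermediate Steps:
W(a) = -8 - 4*a
W(-2)/581 = (-8 - 4*(-2))/581 = (-8 + 8)/581 = (1/581)*0 = 0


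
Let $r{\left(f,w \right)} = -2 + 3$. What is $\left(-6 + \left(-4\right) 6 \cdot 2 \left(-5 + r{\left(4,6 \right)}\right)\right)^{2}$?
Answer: $34596$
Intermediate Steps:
$r{\left(f,w \right)} = 1$
$\left(-6 + \left(-4\right) 6 \cdot 2 \left(-5 + r{\left(4,6 \right)}\right)\right)^{2} = \left(-6 + \left(-4\right) 6 \cdot 2 \left(-5 + 1\right)\right)^{2} = \left(-6 - 24 \cdot 2 \left(-4\right)\right)^{2} = \left(-6 - -192\right)^{2} = \left(-6 + 192\right)^{2} = 186^{2} = 34596$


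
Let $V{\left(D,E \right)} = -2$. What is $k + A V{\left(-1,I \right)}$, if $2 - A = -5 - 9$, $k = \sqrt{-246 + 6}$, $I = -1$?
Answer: $-32 + 4 i \sqrt{15} \approx -32.0 + 15.492 i$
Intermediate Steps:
$k = 4 i \sqrt{15}$ ($k = \sqrt{-240} = 4 i \sqrt{15} \approx 15.492 i$)
$A = 16$ ($A = 2 - \left(-5 - 9\right) = 2 - -14 = 2 + 14 = 16$)
$k + A V{\left(-1,I \right)} = 4 i \sqrt{15} + 16 \left(-2\right) = 4 i \sqrt{15} - 32 = -32 + 4 i \sqrt{15}$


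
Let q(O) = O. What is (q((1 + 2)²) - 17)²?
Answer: 64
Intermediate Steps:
(q((1 + 2)²) - 17)² = ((1 + 2)² - 17)² = (3² - 17)² = (9 - 17)² = (-8)² = 64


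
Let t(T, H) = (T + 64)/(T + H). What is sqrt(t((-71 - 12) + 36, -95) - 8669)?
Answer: I*sqrt(174804130)/142 ≈ 93.108*I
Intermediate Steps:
t(T, H) = (64 + T)/(H + T)
sqrt(t((-71 - 12) + 36, -95) - 8669) = sqrt((64 + ((-71 - 12) + 36))/(-95 + ((-71 - 12) + 36)) - 8669) = sqrt((64 + (-83 + 36))/(-95 + (-83 + 36)) - 8669) = sqrt((64 - 47)/(-95 - 47) - 8669) = sqrt(17/(-142) - 8669) = sqrt(-1/142*17 - 8669) = sqrt(-17/142 - 8669) = sqrt(-1231015/142) = I*sqrt(174804130)/142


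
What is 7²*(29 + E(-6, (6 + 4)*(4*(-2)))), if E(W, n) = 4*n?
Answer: -14259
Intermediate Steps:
7²*(29 + E(-6, (6 + 4)*(4*(-2)))) = 7²*(29 + 4*((6 + 4)*(4*(-2)))) = 49*(29 + 4*(10*(-8))) = 49*(29 + 4*(-80)) = 49*(29 - 320) = 49*(-291) = -14259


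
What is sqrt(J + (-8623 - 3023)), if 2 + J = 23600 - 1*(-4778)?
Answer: sqrt(16730) ≈ 129.34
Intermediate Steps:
J = 28376 (J = -2 + (23600 - 1*(-4778)) = -2 + (23600 + 4778) = -2 + 28378 = 28376)
sqrt(J + (-8623 - 3023)) = sqrt(28376 + (-8623 - 3023)) = sqrt(28376 - 11646) = sqrt(16730)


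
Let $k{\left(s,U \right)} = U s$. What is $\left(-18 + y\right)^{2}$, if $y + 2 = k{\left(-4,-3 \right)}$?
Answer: $64$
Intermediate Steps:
$y = 10$ ($y = -2 - -12 = -2 + 12 = 10$)
$\left(-18 + y\right)^{2} = \left(-18 + 10\right)^{2} = \left(-8\right)^{2} = 64$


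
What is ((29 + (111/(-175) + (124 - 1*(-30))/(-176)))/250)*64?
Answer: 153948/21875 ≈ 7.0376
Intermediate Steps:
((29 + (111/(-175) + (124 - 1*(-30))/(-176)))/250)*64 = ((29 + (111*(-1/175) + (124 + 30)*(-1/176)))*(1/250))*64 = ((29 + (-111/175 + 154*(-1/176)))*(1/250))*64 = ((29 + (-111/175 - 7/8))*(1/250))*64 = ((29 - 2113/1400)*(1/250))*64 = ((38487/1400)*(1/250))*64 = (38487/350000)*64 = 153948/21875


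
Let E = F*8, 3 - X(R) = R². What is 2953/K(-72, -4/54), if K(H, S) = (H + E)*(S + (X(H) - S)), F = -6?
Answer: 2953/621720 ≈ 0.0047497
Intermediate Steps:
X(R) = 3 - R²
E = -48 (E = -6*8 = -48)
K(H, S) = (-48 + H)*(3 - H²) (K(H, S) = (H - 48)*(S + ((3 - H²) - S)) = (-48 + H)*(S + (3 - S - H²)) = (-48 + H)*(3 - H²))
2953/K(-72, -4/54) = 2953/((-(-48 - 72)*(-3 + (-72)²))) = 2953/((-1*(-120)*(-3 + 5184))) = 2953/((-1*(-120)*5181)) = 2953/621720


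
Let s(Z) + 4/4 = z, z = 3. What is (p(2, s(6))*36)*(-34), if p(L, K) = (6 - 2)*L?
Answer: -9792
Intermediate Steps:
s(Z) = 2 (s(Z) = -1 + 3 = 2)
p(L, K) = 4*L
(p(2, s(6))*36)*(-34) = ((4*2)*36)*(-34) = (8*36)*(-34) = 288*(-34) = -9792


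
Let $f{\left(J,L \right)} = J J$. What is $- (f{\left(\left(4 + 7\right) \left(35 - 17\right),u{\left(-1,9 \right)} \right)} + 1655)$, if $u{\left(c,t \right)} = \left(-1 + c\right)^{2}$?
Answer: $-40859$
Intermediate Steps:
$f{\left(J,L \right)} = J^{2}$
$- (f{\left(\left(4 + 7\right) \left(35 - 17\right),u{\left(-1,9 \right)} \right)} + 1655) = - (\left(\left(4 + 7\right) \left(35 - 17\right)\right)^{2} + 1655) = - (\left(11 \cdot 18\right)^{2} + 1655) = - (198^{2} + 1655) = - (39204 + 1655) = \left(-1\right) 40859 = -40859$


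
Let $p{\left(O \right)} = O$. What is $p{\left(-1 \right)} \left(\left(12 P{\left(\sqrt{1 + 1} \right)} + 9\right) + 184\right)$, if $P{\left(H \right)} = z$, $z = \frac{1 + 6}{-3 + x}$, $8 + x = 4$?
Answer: $-181$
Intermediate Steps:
$x = -4$ ($x = -8 + 4 = -4$)
$z = -1$ ($z = \frac{1 + 6}{-3 - 4} = \frac{7}{-7} = 7 \left(- \frac{1}{7}\right) = -1$)
$P{\left(H \right)} = -1$
$p{\left(-1 \right)} \left(\left(12 P{\left(\sqrt{1 + 1} \right)} + 9\right) + 184\right) = - (\left(12 \left(-1\right) + 9\right) + 184) = - (\left(-12 + 9\right) + 184) = - (-3 + 184) = \left(-1\right) 181 = -181$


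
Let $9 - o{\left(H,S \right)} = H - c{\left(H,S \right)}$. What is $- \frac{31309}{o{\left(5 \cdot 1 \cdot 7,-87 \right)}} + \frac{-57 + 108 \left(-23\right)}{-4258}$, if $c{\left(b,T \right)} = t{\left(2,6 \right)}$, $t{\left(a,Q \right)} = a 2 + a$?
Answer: $\frac{66682271}{42580} \approx 1566.0$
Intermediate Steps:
$t{\left(a,Q \right)} = 3 a$ ($t{\left(a,Q \right)} = 2 a + a = 3 a$)
$c{\left(b,T \right)} = 6$ ($c{\left(b,T \right)} = 3 \cdot 2 = 6$)
$o{\left(H,S \right)} = 15 - H$ ($o{\left(H,S \right)} = 9 - \left(H - 6\right) = 9 - \left(-6 + H\right) = 15 - H$)
$- \frac{31309}{o{\left(5 \cdot 1 \cdot 7,-87 \right)}} + \frac{-57 + 108 \left(-23\right)}{-4258} = - \frac{31309}{15 - 5 \cdot 1 \cdot 7} + \frac{-57 + 108 \left(-23\right)}{-4258} = - \frac{31309}{15 - 5 \cdot 7} + \left(-57 - 2484\right) \left(- \frac{1}{4258}\right) = - \frac{31309}{15 - 35} - - \frac{2541}{4258} = - \frac{31309}{15 - 35} + \frac{2541}{4258} = - \frac{31309}{-20} + \frac{2541}{4258} = \left(-31309\right) \left(- \frac{1}{20}\right) + \frac{2541}{4258} = \frac{31309}{20} + \frac{2541}{4258} = \frac{66682271}{42580}$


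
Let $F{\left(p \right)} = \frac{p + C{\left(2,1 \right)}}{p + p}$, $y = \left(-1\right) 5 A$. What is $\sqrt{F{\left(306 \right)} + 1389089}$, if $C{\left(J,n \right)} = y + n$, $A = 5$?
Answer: $\frac{5 \sqrt{578083470}}{102} \approx 1178.6$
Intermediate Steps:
$y = -25$ ($y = \left(-1\right) 5 \cdot 5 = \left(-5\right) 5 = -25$)
$C{\left(J,n \right)} = -25 + n$
$F{\left(p \right)} = \frac{-24 + p}{2 p}$ ($F{\left(p \right)} = \frac{p + \left(-25 + 1\right)}{p + p} = \frac{p - 24}{2 p} = \left(-24 + p\right) \frac{1}{2 p} = \frac{-24 + p}{2 p}$)
$\sqrt{F{\left(306 \right)} + 1389089} = \sqrt{\frac{-24 + 306}{2 \cdot 306} + 1389089} = \sqrt{\frac{1}{2} \cdot \frac{1}{306} \cdot 282 + 1389089} = \sqrt{\frac{47}{102} + 1389089} = \sqrt{\frac{141687125}{102}} = \frac{5 \sqrt{578083470}}{102}$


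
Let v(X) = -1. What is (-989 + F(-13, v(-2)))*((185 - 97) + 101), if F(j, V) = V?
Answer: -187110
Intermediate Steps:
(-989 + F(-13, v(-2)))*((185 - 97) + 101) = (-989 - 1)*((185 - 97) + 101) = -990*(88 + 101) = -990*189 = -187110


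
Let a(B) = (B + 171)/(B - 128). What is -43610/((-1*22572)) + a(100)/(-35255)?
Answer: 978529373/506402820 ≈ 1.9323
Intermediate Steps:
a(B) = (171 + B)/(-128 + B)
-43610/((-1*22572)) + a(100)/(-35255) = -43610/((-1*22572)) + ((171 + 100)/(-128 + 100))/(-35255) = -43610/(-22572) + (271/(-28))*(-1/35255) = -43610*(-1/22572) - 1/28*271*(-1/35255) = 21805/11286 - 271/28*(-1/35255) = 21805/11286 + 271/987140 = 978529373/506402820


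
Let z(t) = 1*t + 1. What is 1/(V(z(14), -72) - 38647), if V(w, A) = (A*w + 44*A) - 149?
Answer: -1/43044 ≈ -2.3232e-5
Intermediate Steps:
z(t) = 1 + t (z(t) = t + 1 = 1 + t)
V(w, A) = -149 + 44*A + A*w (V(w, A) = (44*A + A*w) - 149 = -149 + 44*A + A*w)
1/(V(z(14), -72) - 38647) = 1/((-149 + 44*(-72) - 72*(1 + 14)) - 38647) = 1/((-149 - 3168 - 72*15) - 38647) = 1/((-149 - 3168 - 1080) - 38647) = 1/(-4397 - 38647) = 1/(-43044) = -1/43044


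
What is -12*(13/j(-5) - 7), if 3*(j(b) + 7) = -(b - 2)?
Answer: 822/7 ≈ 117.43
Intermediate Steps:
j(b) = -19/3 - b/3 (j(b) = -7 + (-(b - 2))/3 = -7 + (-(-2 + b))/3 = -7 + (2 - b)/3 = -7 + (⅔ - b/3) = -19/3 - b/3)
-12*(13/j(-5) - 7) = -12*(13/(-19/3 - ⅓*(-5)) - 7) = -12*(13/(-19/3 + 5/3) - 7) = -12*(13/(-14/3) - 7) = -12*(13*(-3/14) - 7) = -12*(-39/14 - 7) = -12*(-137/14) = 822/7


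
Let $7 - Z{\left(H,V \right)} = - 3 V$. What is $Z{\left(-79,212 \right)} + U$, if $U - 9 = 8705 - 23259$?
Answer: $-13902$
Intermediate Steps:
$Z{\left(H,V \right)} = 7 + 3 V$ ($Z{\left(H,V \right)} = 7 - - 3 V = 7 + 3 V$)
$U = -14545$ ($U = 9 + \left(8705 - 23259\right) = 9 - 14554 = -14545$)
$Z{\left(-79,212 \right)} + U = \left(7 + 3 \cdot 212\right) - 14545 = \left(7 + 636\right) - 14545 = 643 - 14545 = -13902$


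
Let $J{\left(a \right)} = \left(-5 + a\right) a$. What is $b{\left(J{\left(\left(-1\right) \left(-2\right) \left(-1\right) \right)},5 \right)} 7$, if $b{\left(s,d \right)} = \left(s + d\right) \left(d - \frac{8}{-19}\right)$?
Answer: $721$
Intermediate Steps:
$J{\left(a \right)} = a \left(-5 + a\right)$
$b{\left(s,d \right)} = \left(\frac{8}{19} + d\right) \left(d + s\right)$ ($b{\left(s,d \right)} = \left(d + s\right) \left(d - - \frac{8}{19}\right) = \left(d + s\right) \left(d + \frac{8}{19}\right) = \left(d + s\right) \left(\frac{8}{19} + d\right) = \left(\frac{8}{19} + d\right) \left(d + s\right)$)
$b{\left(J{\left(\left(-1\right) \left(-2\right) \left(-1\right) \right)},5 \right)} 7 = \left(5^{2} + \frac{8}{19} \cdot 5 + \frac{8 \left(-1\right) \left(-2\right) \left(-1\right) \left(-5 + \left(-1\right) \left(-2\right) \left(-1\right)\right)}{19} + 5 \left(-1\right) \left(-2\right) \left(-1\right) \left(-5 + \left(-1\right) \left(-2\right) \left(-1\right)\right)\right) 7 = \left(25 + \frac{40}{19} + \frac{8 \cdot 2 \left(-1\right) \left(-5 + 2 \left(-1\right)\right)}{19} + 5 \cdot 2 \left(-1\right) \left(-5 + 2 \left(-1\right)\right)\right) 7 = \left(25 + \frac{40}{19} + \frac{8 \left(- 2 \left(-5 - 2\right)\right)}{19} + 5 \left(- 2 \left(-5 - 2\right)\right)\right) 7 = \left(25 + \frac{40}{19} + \frac{8 \left(\left(-2\right) \left(-7\right)\right)}{19} + 5 \left(\left(-2\right) \left(-7\right)\right)\right) 7 = \left(25 + \frac{40}{19} + \frac{8}{19} \cdot 14 + 5 \cdot 14\right) 7 = \left(25 + \frac{40}{19} + \frac{112}{19} + 70\right) 7 = 103 \cdot 7 = 721$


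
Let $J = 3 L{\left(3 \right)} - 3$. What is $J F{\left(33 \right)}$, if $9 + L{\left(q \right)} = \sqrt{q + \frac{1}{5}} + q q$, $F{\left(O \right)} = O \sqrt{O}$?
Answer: $- 99 \sqrt{33} + \frac{396 \sqrt{165}}{5} \approx 448.63$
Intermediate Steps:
$F{\left(O \right)} = O^{\frac{3}{2}}$
$L{\left(q \right)} = -9 + q^{2} + \sqrt{\frac{1}{5} + q}$ ($L{\left(q \right)} = -9 + \left(\sqrt{q + \frac{1}{5}} + q q\right) = -9 + \left(\sqrt{q + \frac{1}{5}} + q^{2}\right) = -9 + \left(\sqrt{\frac{1}{5} + q} + q^{2}\right) = -9 + \left(q^{2} + \sqrt{\frac{1}{5} + q}\right) = -9 + q^{2} + \sqrt{\frac{1}{5} + q}$)
$J = -3 + \frac{12 \sqrt{5}}{5}$ ($J = 3 \left(-9 + 3^{2} + \frac{\sqrt{5 + 25 \cdot 3}}{5}\right) - 3 = 3 \left(-9 + 9 + \frac{\sqrt{5 + 75}}{5}\right) - 3 = 3 \left(-9 + 9 + \frac{\sqrt{80}}{5}\right) - 3 = 3 \left(-9 + 9 + \frac{4 \sqrt{5}}{5}\right) - 3 = 3 \frac{4 \sqrt{5}}{5} - 3 = \frac{12 \sqrt{5}}{5} - 3 = -3 + \frac{12 \sqrt{5}}{5} \approx 2.3666$)
$J F{\left(33 \right)} = \left(-3 + \frac{12 \sqrt{5}}{5}\right) 33^{\frac{3}{2}} = \left(-3 + \frac{12 \sqrt{5}}{5}\right) 33 \sqrt{33} = 33 \sqrt{33} \left(-3 + \frac{12 \sqrt{5}}{5}\right)$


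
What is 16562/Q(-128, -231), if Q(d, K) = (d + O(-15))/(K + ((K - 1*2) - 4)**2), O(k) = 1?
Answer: -926445156/127 ≈ -7.2948e+6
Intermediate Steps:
Q(d, K) = (1 + d)/(K + (-6 + K)**2) (Q(d, K) = (d + 1)/(K + ((K - 1*2) - 4)**2) = (1 + d)/(K + ((K - 2) - 4)**2) = (1 + d)/(K + ((-2 + K) - 4)**2) = (1 + d)/(K + (-6 + K)**2))
16562/Q(-128, -231) = 16562/(((1 - 128)/(-231 + (-6 - 231)**2))) = 16562/((-127/(-231 + (-237)**2))) = 16562/((-127/(-231 + 56169))) = 16562/((-127/55938)) = 16562/(((1/55938)*(-127))) = 16562/(-127/55938) = 16562*(-55938/127) = -926445156/127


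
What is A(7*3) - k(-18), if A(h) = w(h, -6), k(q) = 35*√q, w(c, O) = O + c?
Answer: 15 - 105*I*√2 ≈ 15.0 - 148.49*I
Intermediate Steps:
A(h) = -6 + h
A(7*3) - k(-18) = (-6 + 7*3) - 35*√(-18) = (-6 + 21) - 35*3*I*√2 = 15 - 105*I*√2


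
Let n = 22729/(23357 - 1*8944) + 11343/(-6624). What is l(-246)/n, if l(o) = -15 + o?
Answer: 1186576992/615703 ≈ 1927.2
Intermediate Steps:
n = -615703/4546272 (n = 22729/(23357 - 8944) + 11343*(-1/6624) = 22729/14413 - 3781/2208 = 22729*(1/14413) - 3781/2208 = 3247/2059 - 3781/2208 = -615703/4546272 ≈ -0.13543)
l(-246)/n = (-15 - 246)/(-615703/4546272) = -261*(-4546272/615703) = 1186576992/615703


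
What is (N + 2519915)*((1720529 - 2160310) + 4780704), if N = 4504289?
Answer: 30491528700292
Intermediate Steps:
(N + 2519915)*((1720529 - 2160310) + 4780704) = (4504289 + 2519915)*((1720529 - 2160310) + 4780704) = 7024204*(-439781 + 4780704) = 7024204*4340923 = 30491528700292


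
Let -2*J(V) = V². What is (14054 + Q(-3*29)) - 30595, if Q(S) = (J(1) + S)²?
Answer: -35539/4 ≈ -8884.8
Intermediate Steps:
J(V) = -V²/2
Q(S) = (-½ + S)² (Q(S) = (-½*1² + S)² = (-½*1 + S)² = (-½ + S)²)
(14054 + Q(-3*29)) - 30595 = (14054 + (-1 + 2*(-3*29))²/4) - 30595 = (14054 + (-1 + 2*(-87))²/4) - 30595 = (14054 + (-1 - 174)²/4) - 30595 = (14054 + (¼)*(-175)²) - 30595 = (14054 + (¼)*30625) - 30595 = (14054 + 30625/4) - 30595 = 86841/4 - 30595 = -35539/4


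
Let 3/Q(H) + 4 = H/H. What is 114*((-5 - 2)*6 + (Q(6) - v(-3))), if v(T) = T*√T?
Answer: -4902 + 342*I*√3 ≈ -4902.0 + 592.36*I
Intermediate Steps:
Q(H) = -1 (Q(H) = 3/(-4 + H/H) = 3/(-4 + 1) = 3/(-3) = 3*(-⅓) = -1)
v(T) = T^(3/2)
114*((-5 - 2)*6 + (Q(6) - v(-3))) = 114*((-5 - 2)*6 + (-1 - (-3)^(3/2))) = 114*(-7*6 + (-1 - (-3)*I*√3)) = 114*(-42 + (-1 + 3*I*√3)) = 114*(-43 + 3*I*√3) = -4902 + 342*I*√3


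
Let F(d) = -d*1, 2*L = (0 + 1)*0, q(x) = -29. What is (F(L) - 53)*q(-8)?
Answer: 1537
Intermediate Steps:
L = 0 (L = ((0 + 1)*0)/2 = (1*0)/2 = (½)*0 = 0)
F(d) = -d
(F(L) - 53)*q(-8) = (-1*0 - 53)*(-29) = (0 - 53)*(-29) = -53*(-29) = 1537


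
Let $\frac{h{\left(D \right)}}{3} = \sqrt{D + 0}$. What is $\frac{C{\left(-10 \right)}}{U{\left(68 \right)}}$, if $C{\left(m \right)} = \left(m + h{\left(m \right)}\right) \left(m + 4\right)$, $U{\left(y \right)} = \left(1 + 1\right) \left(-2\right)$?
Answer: $-15 + \frac{9 i \sqrt{10}}{2} \approx -15.0 + 14.23 i$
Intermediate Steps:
$U{\left(y \right)} = -4$ ($U{\left(y \right)} = 2 \left(-2\right) = -4$)
$h{\left(D \right)} = 3 \sqrt{D}$ ($h{\left(D \right)} = 3 \sqrt{D + 0} = 3 \sqrt{D}$)
$C{\left(m \right)} = \left(4 + m\right) \left(m + 3 \sqrt{m}\right)$ ($C{\left(m \right)} = \left(m + 3 \sqrt{m}\right) \left(m + 4\right) = \left(m + 3 \sqrt{m}\right) \left(4 + m\right) = \left(4 + m\right) \left(m + 3 \sqrt{m}\right)$)
$\frac{C{\left(-10 \right)}}{U{\left(68 \right)}} = \frac{\left(-10\right)^{2} + 3 \left(-10\right)^{\frac{3}{2}} + 4 \left(-10\right) + 12 \sqrt{-10}}{-4} = \left(100 + 3 \left(- 10 i \sqrt{10}\right) - 40 + 12 i \sqrt{10}\right) \left(- \frac{1}{4}\right) = \left(100 - 30 i \sqrt{10} - 40 + 12 i \sqrt{10}\right) \left(- \frac{1}{4}\right) = \left(60 - 18 i \sqrt{10}\right) \left(- \frac{1}{4}\right) = -15 + \frac{9 i \sqrt{10}}{2}$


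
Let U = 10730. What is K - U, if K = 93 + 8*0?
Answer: -10637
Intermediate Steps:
K = 93 (K = 93 + 0 = 93)
K - U = 93 - 1*10730 = 93 - 10730 = -10637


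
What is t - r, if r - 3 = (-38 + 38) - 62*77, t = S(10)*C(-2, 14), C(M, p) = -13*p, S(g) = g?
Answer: 2951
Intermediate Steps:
t = -1820 (t = 10*(-13*14) = 10*(-182) = -1820)
r = -4771 (r = 3 + ((-38 + 38) - 62*77) = 3 + (0 - 4774) = 3 - 4774 = -4771)
t - r = -1820 - 1*(-4771) = -1820 + 4771 = 2951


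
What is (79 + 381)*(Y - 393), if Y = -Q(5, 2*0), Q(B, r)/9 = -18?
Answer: -106260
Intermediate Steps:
Q(B, r) = -162 (Q(B, r) = 9*(-18) = -162)
Y = 162 (Y = -1*(-162) = 162)
(79 + 381)*(Y - 393) = (79 + 381)*(162 - 393) = 460*(-231) = -106260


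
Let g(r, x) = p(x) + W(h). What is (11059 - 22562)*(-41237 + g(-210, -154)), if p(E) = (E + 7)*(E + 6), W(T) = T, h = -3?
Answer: 224124452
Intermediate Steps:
p(E) = (6 + E)*(7 + E) (p(E) = (7 + E)*(6 + E) = (6 + E)*(7 + E))
g(r, x) = 39 + x² + 13*x (g(r, x) = (42 + x² + 13*x) - 3 = 39 + x² + 13*x)
(11059 - 22562)*(-41237 + g(-210, -154)) = (11059 - 22562)*(-41237 + (39 + (-154)² + 13*(-154))) = -11503*(-41237 + (39 + 23716 - 2002)) = -11503*(-41237 + 21753) = -11503*(-19484) = 224124452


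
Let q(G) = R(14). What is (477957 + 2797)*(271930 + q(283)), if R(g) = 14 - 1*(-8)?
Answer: 130742011808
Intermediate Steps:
R(g) = 22 (R(g) = 14 + 8 = 22)
q(G) = 22
(477957 + 2797)*(271930 + q(283)) = (477957 + 2797)*(271930 + 22) = 480754*271952 = 130742011808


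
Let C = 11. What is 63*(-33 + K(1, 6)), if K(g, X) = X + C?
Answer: -1008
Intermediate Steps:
K(g, X) = 11 + X (K(g, X) = X + 11 = 11 + X)
63*(-33 + K(1, 6)) = 63*(-33 + (11 + 6)) = 63*(-33 + 17) = 63*(-16) = -1008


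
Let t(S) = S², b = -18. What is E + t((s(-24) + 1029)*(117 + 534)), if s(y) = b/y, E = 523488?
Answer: 7190284373769/16 ≈ 4.4939e+11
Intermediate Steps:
s(y) = -18/y
E + t((s(-24) + 1029)*(117 + 534)) = 523488 + ((-18/(-24) + 1029)*(117 + 534))² = 523488 + ((-18*(-1/24) + 1029)*651)² = 523488 + ((¾ + 1029)*651)² = 523488 + ((4119/4)*651)² = 523488 + (2681469/4)² = 523488 + 7190275997961/16 = 7190284373769/16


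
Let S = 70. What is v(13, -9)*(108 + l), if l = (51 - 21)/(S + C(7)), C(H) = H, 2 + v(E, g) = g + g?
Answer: -166920/77 ≈ -2167.8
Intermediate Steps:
v(E, g) = -2 + 2*g (v(E, g) = -2 + (g + g) = -2 + 2*g)
l = 30/77 (l = (51 - 21)/(70 + 7) = 30/77 ≈ 0.38961)
v(13, -9)*(108 + l) = (-2 + 2*(-9))*(108 + 30/77) = (-2 - 18)*(8346/77) = -20*8346/77 = -166920/77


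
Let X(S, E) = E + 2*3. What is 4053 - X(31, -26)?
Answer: 4073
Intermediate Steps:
X(S, E) = 6 + E (X(S, E) = E + 6 = 6 + E)
4053 - X(31, -26) = 4053 - (6 - 26) = 4053 - 1*(-20) = 4053 + 20 = 4073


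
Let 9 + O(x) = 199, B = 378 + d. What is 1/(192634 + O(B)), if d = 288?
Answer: 1/192824 ≈ 5.1861e-6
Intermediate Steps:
B = 666 (B = 378 + 288 = 666)
O(x) = 190 (O(x) = -9 + 199 = 190)
1/(192634 + O(B)) = 1/(192634 + 190) = 1/192824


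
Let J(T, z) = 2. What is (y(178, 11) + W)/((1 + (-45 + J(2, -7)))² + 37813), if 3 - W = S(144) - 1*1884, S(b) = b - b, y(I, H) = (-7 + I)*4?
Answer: 2571/39577 ≈ 0.064962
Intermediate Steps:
y(I, H) = -28 + 4*I
S(b) = 0
W = 1887 (W = 3 - (0 - 1*1884) = 3 - (0 - 1884) = 3 - 1*(-1884) = 3 + 1884 = 1887)
(y(178, 11) + W)/((1 + (-45 + J(2, -7)))² + 37813) = ((-28 + 4*178) + 1887)/((1 + (-45 + 2))² + 37813) = ((-28 + 712) + 1887)/((1 - 43)² + 37813) = (684 + 1887)/((-42)² + 37813) = 2571/(1764 + 37813) = 2571/39577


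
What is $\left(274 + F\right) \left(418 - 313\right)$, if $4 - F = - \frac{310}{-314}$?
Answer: $\frac{4566555}{157} \approx 29086.0$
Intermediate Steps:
$F = \frac{473}{157}$ ($F = 4 - - \frac{310}{-314} = 4 - \left(-310\right) \left(- \frac{1}{314}\right) = 4 - \frac{155}{157} = \frac{473}{157} \approx 3.0127$)
$\left(274 + F\right) \left(418 - 313\right) = \left(274 + \frac{473}{157}\right) \left(418 - 313\right) = \frac{43491}{157} \cdot 105 = \frac{4566555}{157}$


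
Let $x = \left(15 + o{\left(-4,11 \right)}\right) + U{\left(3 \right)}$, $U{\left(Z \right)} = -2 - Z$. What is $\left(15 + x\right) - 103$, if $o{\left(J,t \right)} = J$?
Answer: $-82$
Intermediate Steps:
$x = 6$ ($x = \left(15 - 4\right) - 5 = 11 - 5 = 6$)
$\left(15 + x\right) - 103 = \left(15 + 6\right) - 103 = 21 - 103 = -82$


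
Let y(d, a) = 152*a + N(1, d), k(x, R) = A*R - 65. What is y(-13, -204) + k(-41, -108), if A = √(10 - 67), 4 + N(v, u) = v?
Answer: -31076 - 108*I*√57 ≈ -31076.0 - 815.38*I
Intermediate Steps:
N(v, u) = -4 + v
A = I*√57 (A = √(-57) = I*√57 ≈ 7.5498*I)
k(x, R) = -65 + I*R*√57 (k(x, R) = (I*√57)*R - 65 = I*R*√57 - 65 = -65 + I*R*√57)
y(d, a) = -3 + 152*a (y(d, a) = 152*a + (-4 + 1) = 152*a - 3 = -3 + 152*a)
y(-13, -204) + k(-41, -108) = (-3 + 152*(-204)) + (-65 + I*(-108)*√57) = (-3 - 31008) + (-65 - 108*I*√57) = -31011 + (-65 - 108*I*√57) = -31076 - 108*I*√57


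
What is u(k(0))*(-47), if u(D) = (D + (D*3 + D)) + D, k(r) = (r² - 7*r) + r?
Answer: 0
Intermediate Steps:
k(r) = r² - 6*r
u(D) = 6*D (u(D) = (D + (3*D + D)) + D = (D + 4*D) + D = 5*D + D = 6*D)
u(k(0))*(-47) = (6*(0*(-6 + 0)))*(-47) = (6*(0*(-6)))*(-47) = (6*0)*(-47) = 0*(-47) = 0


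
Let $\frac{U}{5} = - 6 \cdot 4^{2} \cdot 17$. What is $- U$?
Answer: $8160$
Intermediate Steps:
$U = -8160$ ($U = 5 - 6 \cdot 4^{2} \cdot 17 = 5 \left(-6\right) 16 \cdot 17 = 5 \left(\left(-96\right) 17\right) = 5 \left(-1632\right) = -8160$)
$- U = \left(-1\right) \left(-8160\right) = 8160$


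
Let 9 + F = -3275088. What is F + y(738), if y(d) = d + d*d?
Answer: -2729715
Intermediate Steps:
F = -3275097 (F = -9 - 3275088 = -3275097)
y(d) = d + d**2
F + y(738) = -3275097 + 738*(1 + 738) = -3275097 + 738*739 = -3275097 + 545382 = -2729715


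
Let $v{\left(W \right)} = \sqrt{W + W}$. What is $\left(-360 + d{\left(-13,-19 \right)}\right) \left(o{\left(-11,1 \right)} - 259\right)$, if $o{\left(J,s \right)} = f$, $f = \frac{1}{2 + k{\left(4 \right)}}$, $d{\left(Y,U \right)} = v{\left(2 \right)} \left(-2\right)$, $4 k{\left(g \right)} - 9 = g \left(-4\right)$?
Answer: $92820$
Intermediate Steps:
$k{\left(g \right)} = \frac{9}{4} - g$ ($k{\left(g \right)} = \frac{9}{4} + \frac{g \left(-4\right)}{4} = \frac{9}{4} + \frac{\left(-4\right) g}{4} = \frac{9}{4} - g$)
$v{\left(W \right)} = \sqrt{2} \sqrt{W}$ ($v{\left(W \right)} = \sqrt{2 W} = \sqrt{2} \sqrt{W}$)
$d{\left(Y,U \right)} = -4$ ($d{\left(Y,U \right)} = \sqrt{2} \sqrt{2} \left(-2\right) = 2 \left(-2\right) = -4$)
$f = 4$ ($f = \frac{1}{2 + \left(\frac{9}{4} - 4\right)} = \frac{1}{2 - \frac{7}{4}} = \frac{1}{\frac{1}{4}} = 4$)
$o{\left(J,s \right)} = 4$
$\left(-360 + d{\left(-13,-19 \right)}\right) \left(o{\left(-11,1 \right)} - 259\right) = \left(-360 - 4\right) \left(4 - 259\right) = \left(-364\right) \left(-255\right) = 92820$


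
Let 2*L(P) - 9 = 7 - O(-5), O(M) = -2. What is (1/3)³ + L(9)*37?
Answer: 8992/27 ≈ 333.04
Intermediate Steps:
L(P) = 9 (L(P) = 9/2 + (7 - 1*(-2))/2 = 9/2 + (7 + 2)/2 = 9/2 + (½)*9 = 9/2 + 9/2 = 9)
(1/3)³ + L(9)*37 = (1/3)³ + 9*37 = (1*(⅓))³ + 333 = (⅓)³ + 333 = 1/27 + 333 = 8992/27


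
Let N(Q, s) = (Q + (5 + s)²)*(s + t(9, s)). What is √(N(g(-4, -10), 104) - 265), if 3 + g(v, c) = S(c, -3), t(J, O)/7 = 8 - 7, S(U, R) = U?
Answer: √1317083 ≈ 1147.6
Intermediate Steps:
t(J, O) = 7 (t(J, O) = 7*(8 - 7) = 7*1 = 7)
g(v, c) = -3 + c
N(Q, s) = (7 + s)*(Q + (5 + s)²) (N(Q, s) = (Q + (5 + s)²)*(s + 7) = (Q + (5 + s)²)*(7 + s) = (7 + s)*(Q + (5 + s)²))
√(N(g(-4, -10), 104) - 265) = √((7*(-3 - 10) + 7*(5 + 104)² + (-3 - 10)*104 + 104*(5 + 104)²) - 265) = √((7*(-13) + 7*109² - 13*104 + 104*109²) - 265) = √((-91 + 7*11881 - 1352 + 104*11881) - 265) = √((-91 + 83167 - 1352 + 1235624) - 265) = √(1317348 - 265) = √1317083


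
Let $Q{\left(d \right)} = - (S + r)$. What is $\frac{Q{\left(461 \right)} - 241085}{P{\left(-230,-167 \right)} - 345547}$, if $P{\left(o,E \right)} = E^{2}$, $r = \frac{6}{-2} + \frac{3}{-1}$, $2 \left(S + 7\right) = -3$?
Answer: $\frac{43831}{57756} \approx 0.7589$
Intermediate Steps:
$S = - \frac{17}{2}$ ($S = -7 + \frac{1}{2} \left(-3\right) = -7 - \frac{3}{2} = - \frac{17}{2} \approx -8.5$)
$r = -6$ ($r = 6 \left(- \frac{1}{2}\right) + 3 \left(-1\right) = -3 - 3 = -6$)
$Q{\left(d \right)} = \frac{29}{2}$ ($Q{\left(d \right)} = - (- \frac{17}{2} - 6) = \left(-1\right) \left(- \frac{29}{2}\right) = \frac{29}{2}$)
$\frac{Q{\left(461 \right)} - 241085}{P{\left(-230,-167 \right)} - 345547} = \frac{\frac{29}{2} - 241085}{\left(-167\right)^{2} - 345547} = - \frac{482141}{2 \left(27889 - 345547\right)} = - \frac{482141}{2 \left(-317658\right)} = \left(- \frac{482141}{2}\right) \left(- \frac{1}{317658}\right) = \frac{43831}{57756}$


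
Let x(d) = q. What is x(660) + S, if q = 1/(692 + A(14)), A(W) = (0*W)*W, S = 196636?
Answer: 136072113/692 ≈ 1.9664e+5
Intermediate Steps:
A(W) = 0 (A(W) = 0*W = 0)
q = 1/692 (q = 1/(692 + 0) = 1/692 ≈ 0.0014451)
x(d) = 1/692
x(660) + S = 1/692 + 196636 = 136072113/692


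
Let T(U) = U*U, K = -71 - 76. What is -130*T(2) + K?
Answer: -667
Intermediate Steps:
K = -147
T(U) = U**2
-130*T(2) + K = -130*2**2 - 147 = -130*4 - 147 = -520 - 147 = -667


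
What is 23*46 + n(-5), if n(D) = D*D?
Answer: 1083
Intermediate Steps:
n(D) = D²
23*46 + n(-5) = 23*46 + (-5)² = 1058 + 25 = 1083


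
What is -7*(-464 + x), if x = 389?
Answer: 525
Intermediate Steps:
-7*(-464 + x) = -7*(-464 + 389) = -7*(-75) = 525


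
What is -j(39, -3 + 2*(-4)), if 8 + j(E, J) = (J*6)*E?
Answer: 2582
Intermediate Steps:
j(E, J) = -8 + 6*E*J (j(E, J) = -8 + (J*6)*E = -8 + (6*J)*E = -8 + 6*E*J)
-j(39, -3 + 2*(-4)) = -(-8 + 6*39*(-3 + 2*(-4))) = -(-8 + 6*39*(-3 - 8)) = -(-8 + 6*39*(-11)) = -(-8 - 2574) = -1*(-2582) = 2582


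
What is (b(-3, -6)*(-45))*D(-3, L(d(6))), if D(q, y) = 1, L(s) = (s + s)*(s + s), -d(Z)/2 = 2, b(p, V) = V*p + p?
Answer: -675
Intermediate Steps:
b(p, V) = p + V*p
d(Z) = -4 (d(Z) = -2*2 = -4)
L(s) = 4*s**2 (L(s) = (2*s)*(2*s) = 4*s**2)
(b(-3, -6)*(-45))*D(-3, L(d(6))) = (-3*(1 - 6)*(-45))*1 = (-3*(-5)*(-45))*1 = (15*(-45))*1 = -675*1 = -675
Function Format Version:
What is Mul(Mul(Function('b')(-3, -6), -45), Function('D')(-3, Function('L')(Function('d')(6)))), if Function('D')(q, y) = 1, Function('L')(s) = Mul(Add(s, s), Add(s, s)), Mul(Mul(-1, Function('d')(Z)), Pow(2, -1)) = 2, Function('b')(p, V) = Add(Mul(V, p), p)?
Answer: -675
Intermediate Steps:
Function('b')(p, V) = Add(p, Mul(V, p))
Function('d')(Z) = -4 (Function('d')(Z) = Mul(-2, 2) = -4)
Function('L')(s) = Mul(4, Pow(s, 2)) (Function('L')(s) = Mul(Mul(2, s), Mul(2, s)) = Mul(4, Pow(s, 2)))
Mul(Mul(Function('b')(-3, -6), -45), Function('D')(-3, Function('L')(Function('d')(6)))) = Mul(Mul(Mul(-3, Add(1, -6)), -45), 1) = Mul(Mul(Mul(-3, -5), -45), 1) = Mul(Mul(15, -45), 1) = Mul(-675, 1) = -675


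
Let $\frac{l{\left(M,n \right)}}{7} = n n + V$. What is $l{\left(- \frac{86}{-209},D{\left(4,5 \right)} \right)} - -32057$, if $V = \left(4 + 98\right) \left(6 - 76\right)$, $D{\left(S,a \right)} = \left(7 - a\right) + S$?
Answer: $-17671$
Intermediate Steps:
$D{\left(S,a \right)} = 7 + S - a$
$V = -7140$ ($V = 102 \left(-70\right) = -7140$)
$l{\left(M,n \right)} = -49980 + 7 n^{2}$ ($l{\left(M,n \right)} = 7 \left(n n - 7140\right) = 7 \left(n^{2} - 7140\right) = 7 \left(-7140 + n^{2}\right) = -49980 + 7 n^{2}$)
$l{\left(- \frac{86}{-209},D{\left(4,5 \right)} \right)} - -32057 = \left(-49980 + 7 \left(7 + 4 - 5\right)^{2}\right) - -32057 = \left(-49980 + 7 \left(7 + 4 - 5\right)^{2}\right) + 32057 = \left(-49980 + 7 \cdot 6^{2}\right) + 32057 = \left(-49980 + 7 \cdot 36\right) + 32057 = \left(-49980 + 252\right) + 32057 = -49728 + 32057 = -17671$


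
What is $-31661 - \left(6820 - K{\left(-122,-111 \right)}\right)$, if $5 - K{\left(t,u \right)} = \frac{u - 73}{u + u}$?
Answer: $- \frac{4270928}{111} \approx -38477.0$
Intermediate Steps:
$K{\left(t,u \right)} = 5 - \frac{-73 + u}{2 u}$ ($K{\left(t,u \right)} = 5 - \frac{u - 73}{u + u} = 5 - \frac{-73 + u}{2 u}$)
$-31661 - \left(6820 - K{\left(-122,-111 \right)}\right) = -31661 - \left(6820 - \frac{73 + 9 \left(-111\right)}{2 \left(-111\right)}\right) = -31661 - \left(6820 - \frac{1}{2} \left(- \frac{1}{111}\right) \left(73 - 999\right)\right) = -31661 - \left(6820 - \frac{1}{2} \left(- \frac{1}{111}\right) \left(-926\right)\right) = -31661 - \left(6820 - \frac{463}{111}\right) = -31661 - \frac{756557}{111} = - \frac{4270928}{111}$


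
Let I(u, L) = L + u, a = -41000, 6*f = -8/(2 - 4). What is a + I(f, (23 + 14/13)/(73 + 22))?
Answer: -151901591/3705 ≈ -40999.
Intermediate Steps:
f = ⅔ (f = (-8/(2 - 4))/6 = (-8/(-2))/6 = (-½*(-8))/6 = (⅙)*4 = ⅔ ≈ 0.66667)
a + I(f, (23 + 14/13)/(73 + 22)) = -41000 + ((23 + 14/13)/(73 + 22) + ⅔) = -41000 + ((23 + 14*(1/13))/95 + ⅔) = -41000 + ((23 + 14/13)*(1/95) + ⅔) = -41000 + ((313/13)*(1/95) + ⅔) = -41000 + (313/1235 + ⅔) = -41000 + 3409/3705 = -151901591/3705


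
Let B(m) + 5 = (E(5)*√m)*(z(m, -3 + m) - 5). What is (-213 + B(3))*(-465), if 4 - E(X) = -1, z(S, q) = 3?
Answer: 101370 + 4650*√3 ≈ 1.0942e+5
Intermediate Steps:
E(X) = 5 (E(X) = 4 - 1*(-1) = 4 + 1 = 5)
B(m) = -5 - 10*√m (B(m) = -5 + (5*√m)*(3 - 5) = -5 + (5*√m)*(-2) = -5 - 10*√m)
(-213 + B(3))*(-465) = (-213 + (-5 - 10*√3))*(-465) = (-218 - 10*√3)*(-465) = 101370 + 4650*√3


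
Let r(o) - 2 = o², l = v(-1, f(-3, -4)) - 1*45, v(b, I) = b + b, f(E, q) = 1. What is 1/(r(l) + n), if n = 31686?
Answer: 1/33897 ≈ 2.9501e-5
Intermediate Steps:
v(b, I) = 2*b
l = -47 (l = 2*(-1) - 1*45 = -2 - 45 = -47)
r(o) = 2 + o²
1/(r(l) + n) = 1/((2 + (-47)²) + 31686) = 1/((2 + 2209) + 31686) = 1/(2211 + 31686) = 1/33897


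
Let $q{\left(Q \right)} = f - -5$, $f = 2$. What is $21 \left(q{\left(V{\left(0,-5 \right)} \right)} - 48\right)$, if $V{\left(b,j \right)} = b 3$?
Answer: $-861$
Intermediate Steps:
$V{\left(b,j \right)} = 3 b$
$q{\left(Q \right)} = 7$ ($q{\left(Q \right)} = 2 - -5 = 2 + 5 = 7$)
$21 \left(q{\left(V{\left(0,-5 \right)} \right)} - 48\right) = 21 \left(7 - 48\right) = 21 \left(-41\right) = -861$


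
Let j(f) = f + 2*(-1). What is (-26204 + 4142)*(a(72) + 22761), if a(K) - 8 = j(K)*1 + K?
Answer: -505462482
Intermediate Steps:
j(f) = -2 + f (j(f) = f - 2 = -2 + f)
a(K) = 6 + 2*K (a(K) = 8 + ((-2 + K)*1 + K) = 8 + ((-2 + K) + K) = 8 + (-2 + 2*K) = 6 + 2*K)
(-26204 + 4142)*(a(72) + 22761) = (-26204 + 4142)*((6 + 2*72) + 22761) = -22062*((6 + 144) + 22761) = -22062*(150 + 22761) = -22062*22911 = -505462482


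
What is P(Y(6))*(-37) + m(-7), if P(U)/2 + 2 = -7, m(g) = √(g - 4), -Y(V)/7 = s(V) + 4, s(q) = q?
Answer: 666 + I*√11 ≈ 666.0 + 3.3166*I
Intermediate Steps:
Y(V) = -28 - 7*V (Y(V) = -7*(V + 4) = -7*(4 + V) = -28 - 7*V)
m(g) = √(-4 + g)
P(U) = -18 (P(U) = -4 + 2*(-7) = -4 - 14 = -18)
P(Y(6))*(-37) + m(-7) = -18*(-37) + √(-4 - 7) = 666 + √(-11) = 666 + I*√11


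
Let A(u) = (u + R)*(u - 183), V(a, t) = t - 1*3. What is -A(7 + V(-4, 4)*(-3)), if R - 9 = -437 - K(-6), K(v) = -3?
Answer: -75359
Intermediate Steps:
V(a, t) = -3 + t (V(a, t) = t - 3 = -3 + t)
R = -425 (R = 9 + (-437 - 1*(-3)) = 9 + (-437 + 3) = 9 - 434 = -425)
A(u) = (-425 + u)*(-183 + u) (A(u) = (u - 425)*(u - 183) = (-425 + u)*(-183 + u))
-A(7 + V(-4, 4)*(-3)) = -(77775 + (7 + (-3 + 4)*(-3))² - 608*(7 + (-3 + 4)*(-3))) = -(77775 + (7 + 1*(-3))² - 608*(7 + 1*(-3))) = -(77775 + (7 - 3)² - 608*(7 - 3)) = -(77775 + 4² - 608*4) = -(77775 + 16 - 2432) = -1*75359 = -75359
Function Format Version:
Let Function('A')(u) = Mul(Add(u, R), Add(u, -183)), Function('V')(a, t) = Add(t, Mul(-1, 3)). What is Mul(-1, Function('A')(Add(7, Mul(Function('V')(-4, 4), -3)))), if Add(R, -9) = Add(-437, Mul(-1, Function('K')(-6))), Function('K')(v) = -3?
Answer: -75359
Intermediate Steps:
Function('V')(a, t) = Add(-3, t) (Function('V')(a, t) = Add(t, -3) = Add(-3, t))
R = -425 (R = Add(9, Add(-437, Mul(-1, -3))) = Add(9, Add(-437, 3)) = Add(9, -434) = -425)
Function('A')(u) = Mul(Add(-425, u), Add(-183, u)) (Function('A')(u) = Mul(Add(u, -425), Add(u, -183)) = Mul(Add(-425, u), Add(-183, u)))
Mul(-1, Function('A')(Add(7, Mul(Function('V')(-4, 4), -3)))) = Mul(-1, Add(77775, Pow(Add(7, Mul(Add(-3, 4), -3)), 2), Mul(-608, Add(7, Mul(Add(-3, 4), -3))))) = Mul(-1, Add(77775, Pow(Add(7, Mul(1, -3)), 2), Mul(-608, Add(7, Mul(1, -3))))) = Mul(-1, Add(77775, Pow(Add(7, -3), 2), Mul(-608, Add(7, -3)))) = Mul(-1, Add(77775, Pow(4, 2), Mul(-608, 4))) = Mul(-1, Add(77775, 16, -2432)) = Mul(-1, 75359) = -75359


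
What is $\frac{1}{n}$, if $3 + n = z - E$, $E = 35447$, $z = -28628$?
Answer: $- \frac{1}{64078} \approx -1.5606 \cdot 10^{-5}$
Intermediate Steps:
$n = -64078$ ($n = -3 - 64075 = -64078$)
$\frac{1}{n} = \frac{1}{-64078} = - \frac{1}{64078}$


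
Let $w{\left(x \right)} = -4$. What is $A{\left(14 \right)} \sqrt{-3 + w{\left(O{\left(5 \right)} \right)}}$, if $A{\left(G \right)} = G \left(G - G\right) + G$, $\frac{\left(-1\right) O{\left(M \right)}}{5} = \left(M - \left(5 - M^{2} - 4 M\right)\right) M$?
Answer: $14 i \sqrt{7} \approx 37.041 i$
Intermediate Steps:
$O{\left(M \right)} = - 5 M \left(-5 + M^{2} + 5 M\right)$ ($O{\left(M \right)} = - 5 \left(M - \left(5 - M^{2} - 4 M\right)\right) M = - 5 \left(M + \left(-5 + M^{2} + 4 M\right)\right) M = - 5 \left(-5 + M^{2} + 5 M\right) M = - 5 M \left(-5 + M^{2} + 5 M\right)$)
$A{\left(G \right)} = G$ ($A{\left(G \right)} = G 0 + G = 0 + G = G$)
$A{\left(14 \right)} \sqrt{-3 + w{\left(O{\left(5 \right)} \right)}} = 14 \sqrt{-3 - 4} = 14 \sqrt{-7} = 14 i \sqrt{7}$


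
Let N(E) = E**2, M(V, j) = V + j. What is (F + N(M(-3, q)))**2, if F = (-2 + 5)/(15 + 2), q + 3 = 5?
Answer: 400/289 ≈ 1.3841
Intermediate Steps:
q = 2 (q = -3 + 5 = 2)
F = 3/17 ≈ 0.17647
(F + N(M(-3, q)))**2 = (3/17 + (-3 + 2)**2)**2 = (3/17 + (-1)**2)**2 = (3/17 + 1)**2 = (20/17)**2 = 400/289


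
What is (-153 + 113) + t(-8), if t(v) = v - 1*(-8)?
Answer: -40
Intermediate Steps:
t(v) = 8 + v (t(v) = v + 8 = 8 + v)
(-153 + 113) + t(-8) = (-153 + 113) + (8 - 8) = -40 + 0 = -40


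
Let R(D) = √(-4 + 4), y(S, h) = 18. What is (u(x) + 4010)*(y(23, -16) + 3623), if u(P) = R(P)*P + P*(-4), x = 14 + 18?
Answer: 14134362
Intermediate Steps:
R(D) = 0 (R(D) = √0 = 0)
x = 32
u(P) = -4*P (u(P) = 0*P + P*(-4) = 0 - 4*P = -4*P)
(u(x) + 4010)*(y(23, -16) + 3623) = (-4*32 + 4010)*(18 + 3623) = (-128 + 4010)*3641 = 3882*3641 = 14134362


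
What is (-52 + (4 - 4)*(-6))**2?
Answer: 2704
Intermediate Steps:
(-52 + (4 - 4)*(-6))**2 = (-52 + 0*(-6))**2 = (-52 + 0)**2 = (-52)**2 = 2704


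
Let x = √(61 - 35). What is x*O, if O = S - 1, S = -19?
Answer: -20*√26 ≈ -101.98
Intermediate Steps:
O = -20 (O = -19 - 1 = -20)
x = √26 ≈ 5.0990
x*O = √26*(-20) = -20*√26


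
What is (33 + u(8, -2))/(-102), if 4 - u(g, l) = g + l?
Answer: -31/102 ≈ -0.30392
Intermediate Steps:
u(g, l) = 4 - g - l (u(g, l) = 4 - (g + l) = 4 + (-g - l) = 4 - g - l)
(33 + u(8, -2))/(-102) = (33 + (4 - 1*8 - 1*(-2)))/(-102) = (33 + (4 - 8 + 2))*(-1/102) = (33 - 2)*(-1/102) = 31*(-1/102) = -31/102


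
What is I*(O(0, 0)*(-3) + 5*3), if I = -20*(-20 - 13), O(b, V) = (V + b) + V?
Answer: 9900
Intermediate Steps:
O(b, V) = b + 2*V
I = 660 (I = -20*(-33) = 660)
I*(O(0, 0)*(-3) + 5*3) = 660*((0 + 2*0)*(-3) + 5*3) = 660*((0 + 0)*(-3) + 15) = 660*(0*(-3) + 15) = 660*(0 + 15) = 660*15 = 9900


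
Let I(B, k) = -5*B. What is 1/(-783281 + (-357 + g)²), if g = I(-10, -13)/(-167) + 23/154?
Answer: -661415524/433706589570019 ≈ -1.5250e-6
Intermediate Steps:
g = -3859/25718 (g = -5*(-10)/(-167) + 23/154 = 50*(-1/167) + 23*(1/154) = -50/167 + 23/154 = -3859/25718 ≈ -0.15005)
1/(-783281 + (-357 + g)²) = 1/(-783281 + (-357 - 3859/25718)²) = 1/(-783281 + (-9185185/25718)²) = 1/(-783281 + 84367623484225/661415524) = 1/(-433706589570019/661415524) = -661415524/433706589570019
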